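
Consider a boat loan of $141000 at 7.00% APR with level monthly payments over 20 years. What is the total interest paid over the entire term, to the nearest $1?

Monthly rate = 7%/12 = 0.0058333; payment = 141,000 × 0.0058333 / (1 − (1+0.0058333)^−240) = $1,093.17.
Total paid = 240 × $1,093.17 = $262,360.80; interest = $262,360.80 − $141,000 = $121,360.80.

$121,361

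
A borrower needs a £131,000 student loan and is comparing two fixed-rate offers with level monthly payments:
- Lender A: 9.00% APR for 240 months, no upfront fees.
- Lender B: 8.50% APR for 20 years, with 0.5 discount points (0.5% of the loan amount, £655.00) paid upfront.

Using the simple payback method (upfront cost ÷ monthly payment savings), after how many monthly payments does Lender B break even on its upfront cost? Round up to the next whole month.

16 months

Lender A: at 9.00% the monthly rate is 0.0075000, so the payment is 131,000 × 0.0075000 / (1 − 1.0075000^−240) = £1,178.64.
Lender B: monthly rate = 8.5%/12 = 0.0070833; payment = 131,000 × 0.0070833 / (1 − (1+0.0070833)^−240) = £1,136.85.
Monthly savings = £1,178.64 − £1,136.85 = £41.79.
Break-even = £655.00 / £41.79 = 15.67 → 16 months.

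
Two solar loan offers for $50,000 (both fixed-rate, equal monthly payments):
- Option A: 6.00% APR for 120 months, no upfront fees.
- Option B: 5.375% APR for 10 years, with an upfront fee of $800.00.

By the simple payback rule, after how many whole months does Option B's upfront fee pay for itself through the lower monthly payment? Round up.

Option A: monthly rate = 6%/12 = 0.0050000; payment = 50,000 × 0.0050000 / (1 − (1+0.0050000)^−120) = $555.10.
Option B: at 5.375% the monthly rate is 0.0044792, so the payment is 50,000 × 0.0044792 / (1 − 1.0044792^−120) = $539.54.
Monthly savings = $555.10 − $539.54 = $15.56.
Break-even = $800.00 / $15.56 = 51.41 → 52 months.

52 months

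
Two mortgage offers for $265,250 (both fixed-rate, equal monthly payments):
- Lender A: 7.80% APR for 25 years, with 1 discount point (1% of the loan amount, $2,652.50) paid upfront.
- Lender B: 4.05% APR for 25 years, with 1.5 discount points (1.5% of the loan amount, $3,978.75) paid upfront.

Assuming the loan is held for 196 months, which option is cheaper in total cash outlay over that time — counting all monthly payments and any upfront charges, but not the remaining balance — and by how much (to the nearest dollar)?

Lender A: at 7.80% the monthly rate is 0.0065000, so the payment is 265,250 × 0.0065000 / (1 − 1.0065000^−300) = $2,012.22.
Lender B: monthly rate = 4.05%/12 = 0.0033750; payment = 265,250 × 0.0033750 / (1 − (1+0.0033750)^−300) = $1,407.42.
Over 196 months: Lender A costs 196 × $2,012.22 + $2,652.50 = $397,047.62; Lender B costs 196 × $1,407.42 + $3,978.75 = $279,833.07.
Lender B is cheaper by $397,047.62 − $279,833.07 = $117,214.55.

Lender B by $117,215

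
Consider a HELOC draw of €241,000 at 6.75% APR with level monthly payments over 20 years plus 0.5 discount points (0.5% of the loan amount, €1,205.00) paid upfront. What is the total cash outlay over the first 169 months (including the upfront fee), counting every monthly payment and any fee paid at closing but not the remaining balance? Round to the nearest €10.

€310,890

Monthly rate = 6.75%/12 = 0.0056250; payment = 241,000 × 0.0056250 / (1 − (1+0.0056250)^−240) = €1,832.48.
Total outlay = 169 × €1,832.48 + €1,205.00 = €310,894.12.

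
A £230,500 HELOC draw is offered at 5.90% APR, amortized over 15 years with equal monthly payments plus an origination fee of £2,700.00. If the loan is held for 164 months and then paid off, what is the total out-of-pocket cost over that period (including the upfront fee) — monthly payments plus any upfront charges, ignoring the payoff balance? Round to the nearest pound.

Monthly rate = 5.9%/12 = 0.0049167; payment = 230,500 × 0.0049167 / (1 − (1+0.0049167)^−180) = £1,932.66.
Total outlay = 164 × £1,932.66 + £2,700.00 = £319,656.24.

£319,656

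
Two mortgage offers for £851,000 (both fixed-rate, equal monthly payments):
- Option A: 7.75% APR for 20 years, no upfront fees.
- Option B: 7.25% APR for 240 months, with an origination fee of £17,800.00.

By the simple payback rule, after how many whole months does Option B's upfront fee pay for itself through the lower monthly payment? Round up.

Option A: at 7.75% the monthly rate is 0.0064583, so the payment is 851,000 × 0.0064583 / (1 − 1.0064583^−240) = £6,986.27.
Option B: at 7.25% the monthly rate is 0.0060417, so the payment is 851,000 × 0.0060417 / (1 − 1.0060417^−240) = £6,726.10.
Monthly savings = £6,986.27 − £6,726.10 = £260.17.
Break-even = £17,800.00 / £260.17 = 68.42 → 69 months.

69 months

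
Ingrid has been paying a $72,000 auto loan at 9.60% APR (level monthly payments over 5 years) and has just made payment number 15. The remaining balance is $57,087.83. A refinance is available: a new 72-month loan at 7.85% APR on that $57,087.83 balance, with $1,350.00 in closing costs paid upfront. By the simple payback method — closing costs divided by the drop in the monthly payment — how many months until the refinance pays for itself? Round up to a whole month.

3 months

Current payment = 72,000 × 9.6%/12 / (1 − (1+0.0080000)^−60) = $1,515.66.
Refinanced payment = 57,087.83 × 0.0065417 / (1 − (1+0.0065417)^−72) = $996.76.
Monthly savings = $1,515.66 − $996.76 = $518.90.
Break-even = $1,350.00 / $518.90 = 2.60 → 3 months.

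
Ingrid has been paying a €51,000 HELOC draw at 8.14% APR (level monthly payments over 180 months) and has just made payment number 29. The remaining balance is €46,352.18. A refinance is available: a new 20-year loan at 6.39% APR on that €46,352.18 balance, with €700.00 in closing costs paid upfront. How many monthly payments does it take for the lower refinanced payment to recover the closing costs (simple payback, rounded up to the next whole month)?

5 months

Current payment = 51,000 × 8.14%/12 / (1 − (1+0.0067833)^−180) = €491.51.
Refinanced payment = 46,352.18 × 0.0053250 / (1 − (1+0.0053250)^−240) = €342.59.
Monthly savings = €491.51 − €342.59 = €148.92.
Break-even = €700.00 / €148.92 = 4.70 → 5 months.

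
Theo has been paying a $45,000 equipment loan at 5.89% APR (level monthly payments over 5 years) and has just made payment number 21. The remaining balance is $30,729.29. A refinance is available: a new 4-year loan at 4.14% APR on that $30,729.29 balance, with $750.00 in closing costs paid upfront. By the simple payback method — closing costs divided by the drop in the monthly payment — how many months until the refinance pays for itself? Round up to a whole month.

Current payment = 45,000 × 5.89%/12 / (1 − (1+0.0049083)^−60) = $867.68.
Refinanced payment = 30,729.29 × 0.0034500 / (1 − (1+0.0034500)^−48) = $695.77.
Monthly savings = $867.68 − $695.77 = $171.91.
Break-even = $750.00 / $171.91 = 4.36 → 5 months.

5 months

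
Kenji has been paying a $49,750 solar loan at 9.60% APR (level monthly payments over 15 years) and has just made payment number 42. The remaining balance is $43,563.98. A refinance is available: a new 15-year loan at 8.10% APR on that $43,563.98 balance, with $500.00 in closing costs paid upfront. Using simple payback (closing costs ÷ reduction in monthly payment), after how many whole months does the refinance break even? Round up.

5 months

Current payment = 49,750 × 9.6%/12 / (1 − (1+0.0080000)^−180) = $522.51.
Refinanced payment = 43,563.98 × 0.0067500 / (1 − (1+0.0067500)^−180) = $418.84.
Monthly savings = $522.51 − $418.84 = $103.67.
Break-even = $500.00 / $103.67 = 4.82 → 5 months.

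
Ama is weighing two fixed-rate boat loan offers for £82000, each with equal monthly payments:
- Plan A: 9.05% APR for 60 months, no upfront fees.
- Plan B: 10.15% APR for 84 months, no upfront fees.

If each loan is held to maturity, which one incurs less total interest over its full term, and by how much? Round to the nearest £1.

Plan A: monthly rate = 9.05%/12 = 0.0075417; payment = 82,000 × 0.0075417 / (1 − (1+0.0075417)^−60) = £1,704.18.
Total interest on Plan A = 60 × £1,704.18 − £82,000 = £20,250.80.
Plan B: at 10.15% the monthly rate is 0.0084583, so the payment is 82,000 × 0.0084583 / (1 − 1.0084583^−84) = £1,367.66.
Total interest on Plan B = 84 × £1,367.66 − £82,000 = £32,883.44.
Plan A is lower by £12,632.64.

Plan A by £12,633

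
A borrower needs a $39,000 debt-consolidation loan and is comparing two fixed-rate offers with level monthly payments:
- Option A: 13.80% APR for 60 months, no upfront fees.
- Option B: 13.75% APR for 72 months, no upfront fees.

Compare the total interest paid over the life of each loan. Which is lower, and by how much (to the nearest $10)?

Option A by $3,280

Option A: at 13.80% the monthly rate is 0.0115000, so the payment is 39,000 × 0.0115000 / (1 − 1.0115000^−60) = $903.42.
Total interest on Option A = 60 × $903.42 − $39,000 = $15,205.20.
Option B: monthly rate = 13.75%/12 = 0.0114583; payment = 39,000 × 0.0114583 / (1 − (1+0.0114583)^−72) = $798.41.
Total interest on Option B = 72 × $798.41 − $39,000 = $18,485.52.
Option A is lower by $3,280.32.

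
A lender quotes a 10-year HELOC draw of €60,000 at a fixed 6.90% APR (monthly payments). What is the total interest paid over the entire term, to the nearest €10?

Monthly rate = 6.9%/12 = 0.0057500; payment = 60,000 × 0.0057500 / (1 − (1+0.0057500)^−120) = €693.56.
Total paid = 120 × €693.56 = €83,227.20; interest = €83,227.20 − €60,000 = €23,227.20.

€23,230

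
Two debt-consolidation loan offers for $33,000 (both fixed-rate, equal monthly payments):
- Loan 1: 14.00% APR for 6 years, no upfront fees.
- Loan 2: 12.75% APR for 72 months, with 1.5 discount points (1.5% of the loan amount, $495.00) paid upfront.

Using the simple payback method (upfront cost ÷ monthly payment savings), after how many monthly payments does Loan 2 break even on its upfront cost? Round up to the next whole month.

23 months

Loan 1: at 14.00% the monthly rate is 0.0116667, so the payment is 33,000 × 0.0116667 / (1 − 1.0116667^−72) = $679.99.
Loan 2: at 12.75% the monthly rate is 0.0106250, so the payment is 33,000 × 0.0106250 / (1 − 1.0106250^−72) = $658.10.
Monthly savings = $679.99 − $658.10 = $21.89.
Break-even = $495.00 / $21.89 = 22.61 → 23 months.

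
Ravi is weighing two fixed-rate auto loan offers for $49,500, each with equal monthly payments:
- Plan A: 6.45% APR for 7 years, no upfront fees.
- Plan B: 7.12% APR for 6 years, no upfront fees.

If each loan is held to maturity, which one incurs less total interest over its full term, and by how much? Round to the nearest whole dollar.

Plan B by $675

Plan A: at 6.45% the monthly rate is 0.0053750, so the payment is 49,500 × 0.0053750 / (1 − 1.0053750^−84) = $733.85.
Total interest on Plan A = 84 × $733.85 − $49,500 = $12,143.40.
Plan B: monthly rate = 7.12%/12 = 0.0059333; payment = 49,500 × 0.0059333 / (1 − (1+0.0059333)^−72) = $846.78.
Total interest on Plan B = 72 × $846.78 − $49,500 = $11,468.16.
Plan B is lower by $675.24.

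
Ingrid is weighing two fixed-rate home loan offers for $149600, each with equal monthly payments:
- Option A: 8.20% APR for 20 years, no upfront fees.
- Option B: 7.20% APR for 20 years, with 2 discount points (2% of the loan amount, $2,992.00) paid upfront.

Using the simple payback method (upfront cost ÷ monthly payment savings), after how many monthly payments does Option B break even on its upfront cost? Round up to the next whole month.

Option A: at 8.20% the monthly rate is 0.0068333, so the payment is 149,600 × 0.0068333 / (1 − 1.0068333^−240) = $1,270.00.
Option B: monthly rate = 7.2%/12 = 0.0060000; payment = 149,600 × 0.0060000 / (1 − (1+0.0060000)^−240) = $1,177.87.
Monthly savings = $1,270.00 − $1,177.87 = $92.13.
Break-even = $2,992.00 / $92.13 = 32.48 → 33 months.

33 months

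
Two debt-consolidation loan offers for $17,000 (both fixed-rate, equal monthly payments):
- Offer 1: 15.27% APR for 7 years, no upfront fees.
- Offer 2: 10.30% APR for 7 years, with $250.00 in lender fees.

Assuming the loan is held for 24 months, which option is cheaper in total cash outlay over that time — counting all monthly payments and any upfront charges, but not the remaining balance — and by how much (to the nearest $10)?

Offer 1: at 15.27% the monthly rate is 0.0127250, so the payment is 17,000 × 0.0127250 / (1 − 1.0127250^−84) = $330.63.
Offer 2: at 10.30% the monthly rate is 0.0085833, so the payment is 17,000 × 0.0085833 / (1 − 1.0085833^−84) = $284.86.
Over 24 months: Offer 1 costs 24 × $330.63 = $7,935.12; Offer 2 costs 24 × $284.86 + $250.00 = $7,086.64.
Offer 2 is cheaper by $7,935.12 − $7,086.64 = $848.48.

Offer 2 by $850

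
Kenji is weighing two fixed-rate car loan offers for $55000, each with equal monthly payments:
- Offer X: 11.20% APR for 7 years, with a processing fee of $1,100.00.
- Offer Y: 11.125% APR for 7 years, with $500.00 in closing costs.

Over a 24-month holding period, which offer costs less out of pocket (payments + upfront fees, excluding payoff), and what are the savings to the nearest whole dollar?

Offer X: monthly rate = 11.2%/12 = 0.0093333; payment = 55,000 × 0.0093333 / (1 − (1+0.0093333)^−84) = $947.53.
Offer Y: monthly rate = 11.125%/12 = 0.0092708; payment = 55,000 × 0.0092708 / (1 − (1+0.0092708)^−84) = $945.35.
Over 24 months: Offer X costs 24 × $947.53 + $1,100.00 = $23,840.72; Offer Y costs 24 × $945.35 + $500.00 = $23,188.40.
Offer Y is cheaper by $23,840.72 − $23,188.40 = $652.32.

Offer Y by $652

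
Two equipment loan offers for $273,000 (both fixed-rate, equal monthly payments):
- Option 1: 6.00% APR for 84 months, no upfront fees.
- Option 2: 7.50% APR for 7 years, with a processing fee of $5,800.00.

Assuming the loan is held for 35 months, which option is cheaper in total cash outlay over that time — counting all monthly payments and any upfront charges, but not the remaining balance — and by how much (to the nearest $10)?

Option 1: at 6.00% the monthly rate is 0.0050000, so the payment is 273,000 × 0.0050000 / (1 − 1.0050000^−84) = $3,988.14.
Option 2: at 7.50% the monthly rate is 0.0062500, so the payment is 273,000 × 0.0062500 / (1 − 1.0062500^−84) = $4,187.35.
Over 35 months: Option 1 costs 35 × $3,988.14 = $139,584.90; Option 2 costs 35 × $4,187.35 + $5,800.00 = $152,357.25.
Option 1 is cheaper by $152,357.25 − $139,584.90 = $12,772.35.

Option 1 by $12,770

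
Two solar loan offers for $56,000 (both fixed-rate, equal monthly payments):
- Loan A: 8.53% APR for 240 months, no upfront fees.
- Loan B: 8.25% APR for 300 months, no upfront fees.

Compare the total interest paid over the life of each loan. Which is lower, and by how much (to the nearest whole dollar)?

Loan A by $15,569

Loan A: at 8.53% the monthly rate is 0.0071083, so the payment is 56,000 × 0.0071083 / (1 − 1.0071083^−240) = $487.04.
Total interest on Loan A = 240 × $487.04 − $56,000 = $60,889.60.
Loan B: at 8.25% the monthly rate is 0.0068750, so the payment is 56,000 × 0.0068750 / (1 − 1.0068750^−300) = $441.53.
Total interest on Loan B = 300 × $441.53 − $56,000 = $76,459.00.
Loan A is lower by $15,569.40.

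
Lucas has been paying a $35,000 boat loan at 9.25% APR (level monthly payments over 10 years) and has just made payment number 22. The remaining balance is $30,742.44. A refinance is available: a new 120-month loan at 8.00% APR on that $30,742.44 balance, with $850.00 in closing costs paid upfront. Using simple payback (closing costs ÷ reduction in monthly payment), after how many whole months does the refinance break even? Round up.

12 months

Current payment = 35,000 × 9.25%/12 / (1 − (1+0.0077083)^−120) = $448.11.
Refinanced payment = 30,742.44 × 0.0066667 / (1 − (1+0.0066667)^−120) = $372.99.
Monthly savings = $448.11 − $372.99 = $75.12.
Break-even = $850.00 / $75.12 = 11.32 → 12 months.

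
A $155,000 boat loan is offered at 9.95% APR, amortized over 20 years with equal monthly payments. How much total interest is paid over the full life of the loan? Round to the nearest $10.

Monthly rate = 9.95%/12 = 0.0082917; payment = 155,000 × 0.0082917 / (1 − (1+0.0082917)^−240) = $1,490.65.
Total paid = 240 × $1,490.65 = $357,756.00; interest = $357,756.00 − $155,000 = $202,756.00.

$202,760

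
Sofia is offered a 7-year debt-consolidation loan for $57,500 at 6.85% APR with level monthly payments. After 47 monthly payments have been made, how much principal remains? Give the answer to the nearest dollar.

With monthly rate i = 6.85%/12 = 0.0057083, the balance after k of n payments is P · [(1+i)^n − (1+i)^k] / [(1+i)^n − 1].
(1+0.0057083)^84 = 1.61306583 and (1+0.0057083)^47 = 1.30673129, so the balance is 57,500 × (1.61306583 − 1.30673129) / (1.61306583 − 1) = $28,731.39.

$28,731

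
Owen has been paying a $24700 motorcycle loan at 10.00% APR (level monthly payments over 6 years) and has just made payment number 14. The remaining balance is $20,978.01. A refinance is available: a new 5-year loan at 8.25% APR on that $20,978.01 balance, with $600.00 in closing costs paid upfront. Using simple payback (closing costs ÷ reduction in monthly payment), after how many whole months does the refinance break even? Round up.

21 months

Current payment = 24,700 × 10%/12 / (1 − (1+0.0083333)^−72) = $457.59.
Refinanced payment = 20,978.01 × 0.0068750 / (1 − (1+0.0068750)^−60) = $427.87.
Monthly savings = $457.59 − $427.87 = $29.72.
Break-even = $600.00 / $29.72 = 20.19 → 21 months.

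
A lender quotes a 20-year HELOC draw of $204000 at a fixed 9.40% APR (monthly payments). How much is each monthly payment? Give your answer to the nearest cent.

At 9.40% the monthly rate is 0.0078333, so the payment is 204,000 × 0.0078333 / (1 − 1.0078333^−240) = $1,888.25.

$1,888.25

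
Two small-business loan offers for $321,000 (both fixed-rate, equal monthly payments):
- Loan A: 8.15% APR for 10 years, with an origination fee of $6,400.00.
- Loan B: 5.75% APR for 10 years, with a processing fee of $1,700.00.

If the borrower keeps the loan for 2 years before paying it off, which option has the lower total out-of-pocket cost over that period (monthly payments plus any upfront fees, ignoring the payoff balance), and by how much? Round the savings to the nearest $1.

Loan A: at 8.15% the monthly rate is 0.0067917, so the payment is 321,000 × 0.0067917 / (1 − 1.0067917^−120) = $3,920.10.
Loan B: monthly rate = 5.75%/12 = 0.0047917; payment = 321,000 × 0.0047917 / (1 − (1+0.0047917)^−120) = $3,523.59.
Over 24 months: Loan A costs 24 × $3,920.10 + $6,400.00 = $100,482.40; Loan B costs 24 × $3,523.59 + $1,700.00 = $86,266.16.
Loan B is cheaper by $100,482.40 − $86,266.16 = $14,216.24.

Loan B by $14,216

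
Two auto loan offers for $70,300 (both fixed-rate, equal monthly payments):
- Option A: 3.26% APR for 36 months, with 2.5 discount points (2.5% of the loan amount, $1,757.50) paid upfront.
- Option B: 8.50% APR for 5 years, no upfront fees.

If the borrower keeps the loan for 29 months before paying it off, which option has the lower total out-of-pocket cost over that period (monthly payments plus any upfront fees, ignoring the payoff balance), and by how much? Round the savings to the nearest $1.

Option B by $19,452

Option A: at 3.26% the monthly rate is 0.0027167, so the payment is 70,300 × 0.0027167 / (1 − 1.0027167^−36) = $2,052.47.
Option B: monthly rate = 8.5%/12 = 0.0070833; payment = 70,300 × 0.0070833 / (1 − (1+0.0070833)^−60) = $1,442.31.
Over 29 months: Option A costs 29 × $2,052.47 + $1,757.50 = $61,279.13; Option B costs 29 × $1,442.31 = $41,826.99.
Option B is cheaper by $61,279.13 − $41,826.99 = $19,452.14.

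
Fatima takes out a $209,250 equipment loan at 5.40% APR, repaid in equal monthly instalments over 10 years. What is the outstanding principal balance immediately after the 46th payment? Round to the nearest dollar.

$142,010

With monthly rate i = 5.4%/12 = 0.0045000, the balance after k of n payments is P · [(1+i)^n − (1+i)^k] / [(1+i)^n − 1].
(1+0.0045000)^120 = 1.71392941 and (1+0.0045000)^46 = 1.22941155, so the balance is 209,250 × (1.71392941 − 1.22941155) / (1.71392941 − 1) = $142,010.34.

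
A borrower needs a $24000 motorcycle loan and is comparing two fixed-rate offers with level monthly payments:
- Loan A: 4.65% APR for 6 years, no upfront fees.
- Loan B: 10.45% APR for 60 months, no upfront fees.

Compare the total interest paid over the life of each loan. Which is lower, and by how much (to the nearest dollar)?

Loan A by $3,366

Loan A: at 4.65% the monthly rate is 0.0038750, so the payment is 24,000 × 0.0038750 / (1 − 1.0038750^−72) = $382.63.
Total interest on Loan A = 72 × $382.63 − $24,000 = $3,549.36.
Loan B: at 10.45% the monthly rate is 0.0087083, so the payment is 24,000 × 0.0087083 / (1 − 1.0087083^−60) = $515.26.
Total interest on Loan B = 60 × $515.26 − $24,000 = $6,915.60.
Loan A is lower by $3,366.24.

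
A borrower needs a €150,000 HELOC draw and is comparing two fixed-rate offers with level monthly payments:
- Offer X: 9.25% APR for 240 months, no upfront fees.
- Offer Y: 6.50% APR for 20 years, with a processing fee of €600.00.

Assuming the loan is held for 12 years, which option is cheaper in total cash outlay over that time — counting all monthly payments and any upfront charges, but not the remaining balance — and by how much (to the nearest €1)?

Offer X: monthly rate = 9.25%/12 = 0.0077083; payment = 150,000 × 0.0077083 / (1 − (1+0.0077083)^−240) = €1,373.80.
Offer Y: monthly rate = 6.5%/12 = 0.0054167; payment = 150,000 × 0.0054167 / (1 − (1+0.0054167)^−240) = €1,118.36.
Over 144 months: Offer X costs 144 × €1,373.80 = €197,827.20; Offer Y costs 144 × €1,118.36 + €600.00 = €161,643.84.
Offer Y is cheaper by €197,827.20 − €161,643.84 = €36,183.36.

Offer Y by €36,183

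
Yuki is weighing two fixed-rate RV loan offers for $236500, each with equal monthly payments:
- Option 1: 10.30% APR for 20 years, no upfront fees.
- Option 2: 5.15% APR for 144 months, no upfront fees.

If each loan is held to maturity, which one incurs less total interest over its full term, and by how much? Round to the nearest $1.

Option 2 by $241,526

Option 1: at 10.30% the monthly rate is 0.0085833, so the payment is 236,500 × 0.0085833 / (1 − 1.0085833^−240) = $2,329.48.
Total interest on Option 1 = 240 × $2,329.48 − $236,500 = $322,575.20.
Option 2: at 5.15% the monthly rate is 0.0042917, so the payment is 236,500 × 0.0042917 / (1 − 1.0042917^−144) = $2,205.20.
Total interest on Option 2 = 144 × $2,205.20 − $236,500 = $81,048.80.
Option 2 is lower by $241,526.40.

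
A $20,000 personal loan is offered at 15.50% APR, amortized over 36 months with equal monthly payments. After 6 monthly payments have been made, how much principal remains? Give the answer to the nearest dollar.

$17,274

With monthly rate i = 15.5%/12 = 0.0129167, the balance after k of n payments is P · [(1+i)^n − (1+i)^k] / [(1+i)^n − 1].
(1+0.0129167)^36 = 1.58728100 and (1+0.0129167)^6 = 1.08004612, so the balance is 20,000 × (1.58728100 − 1.08004612) / (1.58728100 − 1) = $17,274.01.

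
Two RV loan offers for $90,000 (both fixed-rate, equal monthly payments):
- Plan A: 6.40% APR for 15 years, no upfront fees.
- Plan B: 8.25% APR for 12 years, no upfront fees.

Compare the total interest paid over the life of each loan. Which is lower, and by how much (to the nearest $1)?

Plan A: at 6.40% the monthly rate is 0.0053333, so the payment is 90,000 × 0.0053333 / (1 − 1.0053333^−180) = $779.06.
Total interest on Plan A = 180 × $779.06 − $90,000 = $50,230.80.
Plan B: at 8.25% the monthly rate is 0.0068750, so the payment is 90,000 × 0.0068750 / (1 − 1.0068750^−144) = $986.59.
Total interest on Plan B = 144 × $986.59 − $90,000 = $52,068.96.
Plan A is lower by $1,838.16.

Plan A by $1,838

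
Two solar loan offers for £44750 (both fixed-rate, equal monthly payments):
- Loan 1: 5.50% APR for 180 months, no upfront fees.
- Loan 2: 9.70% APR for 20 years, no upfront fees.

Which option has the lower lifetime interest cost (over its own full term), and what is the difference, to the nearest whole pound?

Loan 1 by £35,702

Loan 1: monthly rate = 5.5%/12 = 0.0045833; payment = 44,750 × 0.0045833 / (1 − (1+0.0045833)^−180) = £365.64.
Total interest on Loan 1 = 180 × £365.64 − £44,750 = £21,065.20.
Loan 2: monthly rate = 9.7%/12 = 0.0080833; payment = 44,750 × 0.0080833 / (1 − (1+0.0080833)^−240) = £422.99.
Total interest on Loan 2 = 240 × £422.99 − £44,750 = £56,767.60.
Loan 1 is lower by £35,702.40.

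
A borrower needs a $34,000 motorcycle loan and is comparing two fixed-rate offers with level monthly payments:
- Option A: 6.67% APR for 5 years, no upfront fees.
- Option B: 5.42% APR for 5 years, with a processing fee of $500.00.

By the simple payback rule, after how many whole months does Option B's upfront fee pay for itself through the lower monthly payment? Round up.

Option A: monthly rate = 6.67%/12 = 0.0055583; payment = 34,000 × 0.0055583 / (1 − (1+0.0055583)^−60) = $667.96.
Option B: at 5.42% the monthly rate is 0.0045167, so the payment is 34,000 × 0.0045167 / (1 − 1.0045167^−60) = $648.18.
Monthly savings = $667.96 − $648.18 = $19.78.
Break-even = $500.00 / $19.78 = 25.28 → 26 months.

26 months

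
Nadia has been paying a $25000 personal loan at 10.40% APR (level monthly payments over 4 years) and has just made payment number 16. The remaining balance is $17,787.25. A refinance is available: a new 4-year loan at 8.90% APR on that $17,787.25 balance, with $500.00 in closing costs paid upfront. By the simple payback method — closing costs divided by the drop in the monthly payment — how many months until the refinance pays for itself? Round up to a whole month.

3 months

Current payment = 25,000 × 10.4%/12 / (1 − (1+0.0086667)^−48) = $638.88.
Refinanced payment = 17,787.25 × 0.0074167 / (1 − (1+0.0074167)^−48) = $441.79.
Monthly savings = $638.88 − $441.79 = $197.09.
Break-even = $500.00 / $197.09 = 2.54 → 3 months.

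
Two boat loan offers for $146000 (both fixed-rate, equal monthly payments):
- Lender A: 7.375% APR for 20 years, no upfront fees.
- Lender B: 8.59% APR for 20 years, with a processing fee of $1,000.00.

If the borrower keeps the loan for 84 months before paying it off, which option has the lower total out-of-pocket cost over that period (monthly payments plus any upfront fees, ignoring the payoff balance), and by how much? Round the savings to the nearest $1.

Lender A: at 7.375% the monthly rate is 0.0061458, so the payment is 146,000 × 0.0061458 / (1 − 1.0061458^−240) = $1,165.03.
Lender B: at 8.59% the monthly rate is 0.0071583, so the payment is 146,000 × 0.0071583 / (1 − 1.0071583^−240) = $1,275.35.
Over 84 months: Lender A costs 84 × $1,165.03 = $97,862.52; Lender B costs 84 × $1,275.35 + $1,000.00 = $108,129.40.
Lender A is cheaper by $108,129.40 − $97,862.52 = $10,266.88.

Lender A by $10,267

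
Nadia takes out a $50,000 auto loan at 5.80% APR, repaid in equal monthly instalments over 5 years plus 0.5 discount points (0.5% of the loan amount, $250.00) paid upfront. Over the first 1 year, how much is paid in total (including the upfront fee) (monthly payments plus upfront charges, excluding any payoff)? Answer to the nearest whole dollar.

$11,794

Monthly rate = 5.8%/12 = 0.0048333; payment = 50,000 × 0.0048333 / (1 − (1+0.0048333)^−60) = $962.00.
Total outlay = 12 × $962.00 + $250.00 = $11,794.00.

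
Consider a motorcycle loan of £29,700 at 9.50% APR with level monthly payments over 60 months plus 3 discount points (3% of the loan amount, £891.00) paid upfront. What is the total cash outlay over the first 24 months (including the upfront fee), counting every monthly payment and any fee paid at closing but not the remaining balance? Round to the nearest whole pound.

£15,861

Monthly rate = 9.5%/12 = 0.0079167; payment = 29,700 × 0.0079167 / (1 − (1+0.0079167)^−60) = £623.76.
Total outlay = 24 × £623.76 + £891.00 = £15,861.24.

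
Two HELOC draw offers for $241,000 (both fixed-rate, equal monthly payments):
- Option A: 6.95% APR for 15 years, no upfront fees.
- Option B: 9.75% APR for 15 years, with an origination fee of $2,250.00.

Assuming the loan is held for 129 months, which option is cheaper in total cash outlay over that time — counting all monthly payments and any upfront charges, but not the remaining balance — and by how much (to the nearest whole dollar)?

Option A by $53,027

Option A: at 6.95% the monthly rate is 0.0057917, so the payment is 241,000 × 0.0057917 / (1 − 1.0057917^−180) = $2,159.44.
Option B: at 9.75% the monthly rate is 0.0081250, so the payment is 241,000 × 0.0081250 / (1 − 1.0081250^−180) = $2,553.06.
Over 129 months: Option A costs 129 × $2,159.44 = $278,567.76; Option B costs 129 × $2,553.06 + $2,250.00 = $331,594.74.
Option A is cheaper by $331,594.74 − $278,567.76 = $53,026.98.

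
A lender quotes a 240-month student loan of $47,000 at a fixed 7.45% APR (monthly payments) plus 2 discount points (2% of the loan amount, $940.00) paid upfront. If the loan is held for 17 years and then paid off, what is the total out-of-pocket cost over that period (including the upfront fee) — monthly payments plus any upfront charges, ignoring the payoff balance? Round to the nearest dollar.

$77,887

At 7.45% the monthly rate is 0.0062083, so the payment is 47,000 × 0.0062083 / (1 − 1.0062083^−240) = $377.19.
Total outlay = 204 × $377.19 + $940.00 = $77,886.76.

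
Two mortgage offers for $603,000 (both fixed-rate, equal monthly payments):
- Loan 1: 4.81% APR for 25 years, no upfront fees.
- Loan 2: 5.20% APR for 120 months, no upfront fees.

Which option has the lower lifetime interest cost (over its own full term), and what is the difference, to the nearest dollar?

Loan 2 by $263,012

Loan 1: monthly rate = 4.81%/12 = 0.0040083; payment = 603,000 × 0.0040083 / (1 − (1+0.0040083)^−300) = $3,458.65.
Total interest on Loan 1 = 300 × $3,458.65 − $603,000 = $434,595.00.
Loan 2: monthly rate = 5.2%/12 = 0.0043333; payment = 603,000 × 0.0043333 / (1 − (1+0.0043333)^−120) = $6,454.86.
Total interest on Loan 2 = 120 × $6,454.86 − $603,000 = $171,583.20.
Loan 2 is lower by $263,011.80.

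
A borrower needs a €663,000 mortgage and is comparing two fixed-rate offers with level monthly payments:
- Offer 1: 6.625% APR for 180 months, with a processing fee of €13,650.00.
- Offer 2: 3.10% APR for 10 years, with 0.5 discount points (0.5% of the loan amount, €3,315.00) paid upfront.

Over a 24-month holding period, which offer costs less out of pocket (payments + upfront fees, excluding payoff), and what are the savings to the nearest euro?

Offer 1 by €4,342

Offer 1: monthly rate = 6.625%/12 = 0.0055208; payment = 663,000 × 0.0055208 / (1 − (1+0.0055208)^−180) = €5,821.10.
Offer 2: monthly rate = 3.1%/12 = 0.0025833; payment = 663,000 × 0.0025833 / (1 − (1+0.0025833)^−120) = €6,432.63.
Over 24 months: Offer 1 costs 24 × €5,821.10 + €13,650.00 = €153,356.40; Offer 2 costs 24 × €6,432.63 + €3,315.00 = €157,698.12.
Offer 1 is cheaper by €157,698.12 − €153,356.40 = €4,341.72.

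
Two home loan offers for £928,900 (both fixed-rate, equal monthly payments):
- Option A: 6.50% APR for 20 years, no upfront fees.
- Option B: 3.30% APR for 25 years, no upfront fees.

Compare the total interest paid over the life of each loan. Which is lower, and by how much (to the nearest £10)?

Option A: at 6.50% the monthly rate is 0.0054167, so the payment is 928,900 × 0.0054167 / (1 − 1.0054167^−240) = £6,925.63.
Total interest on Option A = 240 × £6,925.63 − £928,900 = £733,251.20.
Option B: monthly rate = 3.3%/12 = 0.0027500; payment = 928,900 × 0.0027500 / (1 − (1+0.0027500)^−300) = £4,551.25.
Total interest on Option B = 300 × £4,551.25 − £928,900 = £436,475.00.
Option B is lower by £296,776.20.

Option B by £296,780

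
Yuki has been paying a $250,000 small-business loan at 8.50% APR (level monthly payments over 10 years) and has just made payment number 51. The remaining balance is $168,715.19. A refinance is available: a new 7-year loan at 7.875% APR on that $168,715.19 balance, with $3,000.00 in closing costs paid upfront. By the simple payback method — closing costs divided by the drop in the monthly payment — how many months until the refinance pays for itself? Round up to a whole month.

7 months

Current payment = 250,000 × 8.5%/12 / (1 − (1+0.0070833)^−120) = $3,099.64.
Refinanced payment = 168,715.19 × 0.0065625 / (1 − (1+0.0065625)^−84) = $2,619.14.
Monthly savings = $3,099.64 − $2,619.14 = $480.50.
Break-even = $3,000.00 / $480.50 = 6.24 → 7 months.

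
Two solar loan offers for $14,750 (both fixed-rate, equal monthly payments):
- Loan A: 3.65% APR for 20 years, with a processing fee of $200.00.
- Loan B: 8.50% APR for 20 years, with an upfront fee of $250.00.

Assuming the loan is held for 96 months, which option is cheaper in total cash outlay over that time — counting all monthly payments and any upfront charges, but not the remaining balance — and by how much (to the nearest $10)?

Loan A: at 3.65% the monthly rate is 0.0030417, so the payment is 14,750 × 0.0030417 / (1 − 1.0030417^−240) = $86.69.
Loan B: monthly rate = 8.5%/12 = 0.0070833; payment = 14,750 × 0.0070833 / (1 − (1+0.0070833)^−240) = $128.00.
Over 96 months: Loan A costs 96 × $86.69 + $200.00 = $8,522.24; Loan B costs 96 × $128.00 + $250.00 = $12,538.00.
Loan A is cheaper by $12,538.00 − $8,522.24 = $4,015.76.

Loan A by $4,020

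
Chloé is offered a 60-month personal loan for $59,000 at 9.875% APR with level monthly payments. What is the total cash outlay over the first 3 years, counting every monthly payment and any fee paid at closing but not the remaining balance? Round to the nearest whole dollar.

At 9.875% the monthly rate is 0.0082292, so the payment is 59,000 × 0.0082292 / (1 − 1.0082292^−60) = $1,249.95.
Total outlay = 36 × $1,249.95 = $44,998.20.

$44,998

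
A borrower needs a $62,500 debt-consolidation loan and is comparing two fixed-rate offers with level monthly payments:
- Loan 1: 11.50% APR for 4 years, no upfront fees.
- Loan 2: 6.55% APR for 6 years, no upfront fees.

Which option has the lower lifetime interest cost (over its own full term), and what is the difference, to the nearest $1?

Loan 2 by $2,515

Loan 1: at 11.50% the monthly rate is 0.0095833, so the payment is 62,500 × 0.0095833 / (1 − 1.0095833^−48) = $1,630.56.
Total interest on Loan 1 = 48 × $1,630.56 − $62,500 = $15,766.88.
Loan 2: monthly rate = 6.55%/12 = 0.0054583; payment = 62,500 × 0.0054583 / (1 − (1+0.0054583)^−72) = $1,052.11.
Total interest on Loan 2 = 72 × $1,052.11 − $62,500 = $13,251.92.
Loan 2 is lower by $2,514.96.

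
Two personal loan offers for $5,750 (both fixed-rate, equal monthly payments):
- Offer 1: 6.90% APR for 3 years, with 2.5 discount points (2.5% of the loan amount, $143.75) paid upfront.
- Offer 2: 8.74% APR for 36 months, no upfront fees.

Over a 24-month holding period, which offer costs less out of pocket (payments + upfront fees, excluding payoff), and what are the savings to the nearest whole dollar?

Offer 1: at 6.90% the monthly rate is 0.0057500, so the payment is 5,750 × 0.0057500 / (1 − 1.0057500^−36) = $177.28.
Offer 2: at 8.74% the monthly rate is 0.0072833, so the payment is 5,750 × 0.0072833 / (1 − 1.0072833^−36) = $182.15.
Over 24 months: Offer 1 costs 24 × $177.28 + $143.75 = $4,398.47; Offer 2 costs 24 × $182.15 = $4,371.60.
Offer 2 is cheaper by $4,398.47 − $4,371.60 = $26.87.

Offer 2 by $27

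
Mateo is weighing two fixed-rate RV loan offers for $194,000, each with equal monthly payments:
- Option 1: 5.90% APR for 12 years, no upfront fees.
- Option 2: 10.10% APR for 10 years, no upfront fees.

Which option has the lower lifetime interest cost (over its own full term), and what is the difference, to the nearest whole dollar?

Option 1: at 5.90% the monthly rate is 0.0049167, so the payment is 194,000 × 0.0049167 / (1 − 1.0049167^−144) = $1,883.13.
Total interest on Option 1 = 144 × $1,883.13 − $194,000 = $77,170.72.
Option 2: at 10.10% the monthly rate is 0.0084167, so the payment is 194,000 × 0.0084167 / (1 − 1.0084167^−120) = $2,574.48.
Total interest on Option 2 = 120 × $2,574.48 − $194,000 = $114,937.60.
Option 1 is lower by $37,766.88.

Option 1 by $37,767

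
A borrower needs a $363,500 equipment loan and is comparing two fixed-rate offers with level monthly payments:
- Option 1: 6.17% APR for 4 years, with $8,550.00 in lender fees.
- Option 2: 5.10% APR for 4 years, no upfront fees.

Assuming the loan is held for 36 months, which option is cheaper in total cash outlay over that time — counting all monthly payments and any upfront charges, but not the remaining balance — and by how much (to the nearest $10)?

Option 2 by $14,940

Option 1: monthly rate = 6.17%/12 = 0.0051417; payment = 363,500 × 0.0051417 / (1 − (1+0.0051417)^−48) = $8,565.17.
Option 2: monthly rate = 5.1%/12 = 0.0042500; payment = 363,500 × 0.0042500 / (1 − (1+0.0042500)^−48) = $8,387.62.
Over 36 months: Option 1 costs 36 × $8,565.17 + $8,550.00 = $316,896.12; Option 2 costs 36 × $8,387.62 = $301,954.32.
Option 2 is cheaper by $316,896.12 − $301,954.32 = $14,941.80.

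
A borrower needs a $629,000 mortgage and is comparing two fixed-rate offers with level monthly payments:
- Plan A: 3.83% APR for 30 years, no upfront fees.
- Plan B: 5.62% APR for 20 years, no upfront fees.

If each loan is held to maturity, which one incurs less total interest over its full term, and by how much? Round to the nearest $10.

Plan A: at 3.83% the monthly rate is 0.0031917, so the payment is 629,000 × 0.0031917 / (1 − 1.0031917^−360) = $2,941.62.
Total interest on Plan A = 360 × $2,941.62 − $629,000 = $429,983.20.
Plan B: monthly rate = 5.62%/12 = 0.0046833; payment = 629,000 × 0.0046833 / (1 − (1+0.0046833)^−240) = $4,369.55.
Total interest on Plan B = 240 × $4,369.55 − $629,000 = $419,692.00.
Plan B is lower by $10,291.20.

Plan B by $10,290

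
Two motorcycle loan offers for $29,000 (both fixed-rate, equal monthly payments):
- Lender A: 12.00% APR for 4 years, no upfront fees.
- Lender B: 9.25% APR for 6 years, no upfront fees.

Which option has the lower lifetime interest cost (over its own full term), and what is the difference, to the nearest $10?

Lender A: monthly rate = 12%/12 = 0.0100000; payment = 29,000 × 0.0100000 / (1 − (1+0.0100000)^−48) = $763.68.
Total interest on Lender A = 48 × $763.68 − $29,000 = $7,656.64.
Lender B: monthly rate = 9.25%/12 = 0.0077083; payment = 29,000 × 0.0077083 / (1 − (1+0.0077083)^−72) = $526.35.
Total interest on Lender B = 72 × $526.35 − $29,000 = $8,897.20.
Lender A is lower by $1,240.56.

Lender A by $1,240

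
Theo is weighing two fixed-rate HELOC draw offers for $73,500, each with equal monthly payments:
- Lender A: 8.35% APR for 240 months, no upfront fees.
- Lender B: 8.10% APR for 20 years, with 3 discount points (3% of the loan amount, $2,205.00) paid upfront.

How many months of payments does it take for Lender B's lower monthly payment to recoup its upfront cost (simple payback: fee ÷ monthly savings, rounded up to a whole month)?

Lender A: monthly rate = 8.35%/12 = 0.0069583; payment = 73,500 × 0.0069583 / (1 − (1+0.0069583)^−240) = $630.89.
Lender B: at 8.10% the monthly rate is 0.0067500, so the payment is 73,500 × 0.0067500 / (1 − 1.0067500^−240) = $619.37.
Monthly savings = $630.89 − $619.37 = $11.52.
Break-even = $2,205.00 / $11.52 = 191.41 → 192 months.

192 months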